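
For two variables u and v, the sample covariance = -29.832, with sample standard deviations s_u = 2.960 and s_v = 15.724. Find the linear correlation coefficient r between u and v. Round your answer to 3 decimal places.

-0.641

r = Cov(u,v) / (s_u · s_v) = -29.832 / (2.960 × 15.724)
  = -29.832 / 46.5430 ≈ -0.641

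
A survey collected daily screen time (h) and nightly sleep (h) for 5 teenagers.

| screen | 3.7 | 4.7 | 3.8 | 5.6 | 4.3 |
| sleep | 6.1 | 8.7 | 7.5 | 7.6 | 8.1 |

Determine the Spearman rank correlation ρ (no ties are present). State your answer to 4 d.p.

Rank screen: 1, 4, 2, 5, 3
Rank sleep: 1, 5, 2, 3, 4
d = rank(screen) − rank(sleep): 0, -1, 0, 2, -1; Σd² = 6
ρ = 1 − 6Σd² / [n(n²−1)] = 1 − 6×6 / (5×24) = 1 − 36/120 ≈ 0.7000

0.7000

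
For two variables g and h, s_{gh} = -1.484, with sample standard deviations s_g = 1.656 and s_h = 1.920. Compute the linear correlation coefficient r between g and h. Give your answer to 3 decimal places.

r = Cov(g,h) / (s_g · s_h) = -1.484 / (1.656 × 1.920)
  = -1.484 / 3.1795 ≈ -0.467

-0.467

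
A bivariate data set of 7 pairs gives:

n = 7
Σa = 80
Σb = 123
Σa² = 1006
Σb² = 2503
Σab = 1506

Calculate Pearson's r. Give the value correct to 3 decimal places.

r = (nΣab − ΣaΣb) / √[(nΣa² − (Σa)²)(nΣb² − (Σb)²)]
Numerator: 7×1506 − 80×123 = 702
Denominator: √[(7042 − 6400)(17521 − 15129)] = √[642 × 2392] = 1239.2191
r = 702 / 1239.2191 ≈ 0.566

0.566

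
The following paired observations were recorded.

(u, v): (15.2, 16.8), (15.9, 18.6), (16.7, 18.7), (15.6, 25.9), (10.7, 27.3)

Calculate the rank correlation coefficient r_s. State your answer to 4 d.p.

Rank u: 2, 4, 5, 3, 1
Rank v: 1, 2, 3, 4, 5
d = rank(u) − rank(v): 1, 2, 2, -1, -4; Σd² = 26
ρ = 1 − 6Σd² / [n(n²−1)] = 1 − 6×26 / (5×24) = 1 − 156/120 ≈ -0.3000

-0.3000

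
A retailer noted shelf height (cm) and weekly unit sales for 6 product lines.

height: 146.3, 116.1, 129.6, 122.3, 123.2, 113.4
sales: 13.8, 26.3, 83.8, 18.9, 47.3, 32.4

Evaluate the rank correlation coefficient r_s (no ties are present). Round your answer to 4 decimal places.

Rank height: 6, 2, 5, 3, 4, 1
Rank sales: 1, 3, 6, 2, 5, 4
d = rank(height) − rank(sales): 5, -1, -1, 1, -1, -3; Σd² = 38
ρ = 1 − 6Σd² / [n(n²−1)] = 1 − 6×38 / (6×35) = 1 − 228/210 ≈ -0.0857

-0.0857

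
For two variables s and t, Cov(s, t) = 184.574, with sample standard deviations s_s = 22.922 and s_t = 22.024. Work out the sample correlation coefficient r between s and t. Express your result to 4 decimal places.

r = Cov(s,t) / (s_s · s_t) = 184.574 / (22.922 × 22.024)
  = 184.574 / 504.8341 ≈ 0.3656

0.3656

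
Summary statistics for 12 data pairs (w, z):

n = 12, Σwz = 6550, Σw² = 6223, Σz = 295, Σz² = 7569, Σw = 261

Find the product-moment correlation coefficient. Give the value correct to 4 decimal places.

r = (nΣwz − ΣwΣz) / √[(nΣw² − (Σw)²)(nΣz² − (Σz)²)]
Numerator: 12×6550 − 261×295 = 1605
Denominator: √[(74676 − 68121)(90828 − 87025)] = √[6555 × 3803] = 4992.8614
r = 1605 / 4992.8614 ≈ 0.3215

0.3215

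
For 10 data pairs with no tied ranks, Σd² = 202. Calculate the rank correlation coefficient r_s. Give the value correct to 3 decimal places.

-0.224

ρ = 1 − 6Σd² / [n(n²−1)] = 1 − 6×202 / (10×99)
  = 1 − 1212/990 = 1 − 1.2242 ≈ -0.224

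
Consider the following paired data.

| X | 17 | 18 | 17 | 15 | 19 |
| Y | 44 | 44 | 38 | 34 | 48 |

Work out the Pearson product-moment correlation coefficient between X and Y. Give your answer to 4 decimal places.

n = 5, ΣX = 86, ΣY = 208, ΣX² = 1488, ΣY² = 8776, ΣXY = 3608
nΣXY − ΣXΣY = 18040 − 17888 = 152
nΣX² − (ΣX)² = 7440 − 7396 = 44; nΣY² − (ΣY)² = 43880 − 43264 = 616
r = 152 / √(44 × 616) = 152 / 164.6329 ≈ 0.9233

0.9233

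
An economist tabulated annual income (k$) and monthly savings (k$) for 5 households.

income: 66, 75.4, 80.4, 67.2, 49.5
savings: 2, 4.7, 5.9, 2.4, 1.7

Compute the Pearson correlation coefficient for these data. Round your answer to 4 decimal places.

n = 5, Σx = 338.5, Σy = 16.7, Σx² = 23471.41, Σy² = 69.55, Σxy = 1206.17
nΣxy − ΣxΣy = 6030.85 − 5652.95 = 377.9
nΣx² − (Σx)² = 117357.05 − 114582.25 = 2774.8; nΣy² − (Σy)² = 347.75 − 278.89 = 68.86
r = 377.9 / √(2774.8 × 68.86) = 377.9 / 437.1187 ≈ 0.8645

0.8645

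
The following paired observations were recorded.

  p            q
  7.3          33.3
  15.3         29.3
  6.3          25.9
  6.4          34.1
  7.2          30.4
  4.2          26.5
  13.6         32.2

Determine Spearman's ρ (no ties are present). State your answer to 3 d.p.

Rank p: 5, 7, 2, 3, 4, 1, 6
Rank q: 6, 3, 1, 7, 4, 2, 5
d = rank(p) − rank(q): -1, 4, 1, -4, 0, -1, 1; Σd² = 36
ρ = 1 − 6Σd² / [n(n²−1)] = 1 − 6×36 / (7×48) = 1 − 216/336 ≈ 0.357

0.357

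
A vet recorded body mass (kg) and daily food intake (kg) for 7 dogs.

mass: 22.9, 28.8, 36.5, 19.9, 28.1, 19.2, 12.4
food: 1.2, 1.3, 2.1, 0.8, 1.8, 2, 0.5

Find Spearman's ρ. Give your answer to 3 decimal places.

Rank mass: 4, 6, 7, 3, 5, 2, 1
Rank food: 3, 4, 7, 2, 5, 6, 1
d = rank(mass) − rank(food): 1, 2, 0, 1, 0, -4, 0; Σd² = 22
ρ = 1 − 6Σd² / [n(n²−1)] = 1 − 6×22 / (7×48) = 1 − 132/336 ≈ 0.607

0.607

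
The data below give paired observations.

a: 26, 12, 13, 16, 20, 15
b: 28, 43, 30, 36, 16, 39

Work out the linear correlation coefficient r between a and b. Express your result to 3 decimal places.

n = 6, Σa = 102, Σb = 192, Σa² = 1870, Σb² = 6606, Σab = 3115
nΣab − ΣaΣb = 18690 − 19584 = -894
nΣa² − (Σa)² = 11220 − 10404 = 816; nΣb² − (Σb)² = 39636 − 36864 = 2772
r = -894 / √(816 × 2772) = -894 / 1503.9787 ≈ -0.594

-0.594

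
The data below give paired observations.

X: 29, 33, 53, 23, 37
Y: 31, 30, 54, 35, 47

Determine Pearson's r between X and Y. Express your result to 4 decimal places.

0.8341

n = 5, ΣX = 175, ΣY = 197, ΣX² = 6637, ΣY² = 8211, ΣXY = 7295
nΣXY − ΣXΣY = 36475 − 34475 = 2000
nΣX² − (ΣX)² = 33185 − 30625 = 2560; nΣY² − (ΣY)² = 41055 − 38809 = 2246
r = 2000 / √(2560 × 2246) = 2000 / 2397.8657 ≈ 0.8341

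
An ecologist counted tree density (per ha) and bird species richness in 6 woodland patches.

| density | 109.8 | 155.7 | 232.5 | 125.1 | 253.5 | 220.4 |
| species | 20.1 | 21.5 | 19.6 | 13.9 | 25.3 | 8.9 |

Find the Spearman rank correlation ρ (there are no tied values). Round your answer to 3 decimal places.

0.257

Rank density: 1, 3, 5, 2, 6, 4
Rank species: 4, 5, 3, 2, 6, 1
d = rank(density) − rank(species): -3, -2, 2, 0, 0, 3; Σd² = 26
ρ = 1 − 6Σd² / [n(n²−1)] = 1 − 6×26 / (6×35) = 1 − 156/210 ≈ 0.257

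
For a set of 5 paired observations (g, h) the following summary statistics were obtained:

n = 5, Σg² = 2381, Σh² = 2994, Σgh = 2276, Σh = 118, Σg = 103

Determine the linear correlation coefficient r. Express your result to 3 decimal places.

-0.665

r = (nΣgh − ΣgΣh) / √[(nΣg² − (Σg)²)(nΣh² − (Σh)²)]
Numerator: 5×2276 − 103×118 = -774
Denominator: √[(11905 − 10609)(14970 − 13924)] = √[1296 × 1046] = 1164.3092
r = -774 / 1164.3092 ≈ -0.665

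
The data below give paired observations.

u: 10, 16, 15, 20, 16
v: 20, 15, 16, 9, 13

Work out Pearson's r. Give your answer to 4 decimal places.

n = 5, Σu = 77, Σv = 73, Σu² = 1237, Σv² = 1131, Σuv = 1068
nΣuv − ΣuΣv = 5340 − 5621 = -281
nΣu² − (Σu)² = 6185 − 5929 = 256; nΣv² − (Σv)² = 5655 − 5329 = 326
r = -281 / √(256 × 326) = -281 / 288.8875 ≈ -0.9727

-0.9727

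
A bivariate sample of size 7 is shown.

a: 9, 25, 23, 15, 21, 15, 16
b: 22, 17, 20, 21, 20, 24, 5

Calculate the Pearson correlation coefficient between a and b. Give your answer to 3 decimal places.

-0.129

n = 7, Σa = 124, Σb = 129, Σa² = 2382, Σb² = 2615, Σab = 2258
nΣab − ΣaΣb = 15806 − 15996 = -190
nΣa² − (Σa)² = 16674 − 15376 = 1298; nΣb² − (Σb)² = 18305 − 16641 = 1664
r = -190 / √(1298 × 1664) = -190 / 1469.6503 ≈ -0.129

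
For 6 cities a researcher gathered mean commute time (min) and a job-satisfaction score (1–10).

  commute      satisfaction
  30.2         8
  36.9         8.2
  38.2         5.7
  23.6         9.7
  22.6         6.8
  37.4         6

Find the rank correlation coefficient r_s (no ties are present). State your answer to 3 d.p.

Rank commute: 3, 4, 6, 2, 1, 5
Rank satisfaction: 4, 5, 1, 6, 3, 2
d = rank(commute) − rank(satisfaction): -1, -1, 5, -4, -2, 3; Σd² = 56
ρ = 1 − 6Σd² / [n(n²−1)] = 1 − 6×56 / (6×35) = 1 − 336/210 ≈ -0.600

-0.600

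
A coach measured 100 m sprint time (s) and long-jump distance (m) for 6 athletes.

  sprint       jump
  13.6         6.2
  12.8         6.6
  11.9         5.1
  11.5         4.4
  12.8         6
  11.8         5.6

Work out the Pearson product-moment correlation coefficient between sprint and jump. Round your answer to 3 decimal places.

n = 6, Σx = 74.4, Σy = 33.9, Σx² = 925.74, Σy² = 194.73, Σxy = 422.97
nΣxy − ΣxΣy = 2537.82 − 2522.16 = 15.66
nΣx² − (Σx)² = 5554.44 − 5535.36 = 19.08; nΣy² − (Σy)² = 1168.38 − 1149.21 = 19.17
r = 15.66 / √(19.08 × 19.17) = 15.66 / 19.1249 ≈ 0.819

0.819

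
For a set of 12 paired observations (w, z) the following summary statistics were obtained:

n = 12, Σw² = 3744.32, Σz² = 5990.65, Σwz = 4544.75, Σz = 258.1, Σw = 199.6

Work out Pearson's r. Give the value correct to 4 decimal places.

0.5829

r = (nΣwz − ΣwΣz) / √[(nΣw² − (Σw)²)(nΣz² − (Σz)²)]
Numerator: 12×4544.75 − 199.6×258.1 = 3020.24
Denominator: √[(44931.84 − 39840.16)(71887.8 − 66615.61)] = √[5091.68 × 5272.19] = 5181.1489
r = 3020.24 / 5181.1489 ≈ 0.5829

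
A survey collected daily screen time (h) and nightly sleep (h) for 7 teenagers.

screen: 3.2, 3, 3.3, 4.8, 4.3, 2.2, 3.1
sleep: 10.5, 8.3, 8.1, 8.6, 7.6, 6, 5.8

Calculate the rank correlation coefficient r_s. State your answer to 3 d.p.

0.393

Rank screen: 4, 2, 5, 7, 6, 1, 3
Rank sleep: 7, 5, 4, 6, 3, 2, 1
d = rank(screen) − rank(sleep): -3, -3, 1, 1, 3, -1, 2; Σd² = 34
ρ = 1 − 6Σd² / [n(n²−1)] = 1 − 6×34 / (7×48) = 1 − 204/336 ≈ 0.393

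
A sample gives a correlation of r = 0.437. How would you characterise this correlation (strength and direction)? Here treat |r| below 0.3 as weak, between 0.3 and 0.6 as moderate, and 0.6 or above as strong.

r = 0.437 > 0 so the relationship is positive.
|r| = 0.437, which falls in the moderate range.

moderate positive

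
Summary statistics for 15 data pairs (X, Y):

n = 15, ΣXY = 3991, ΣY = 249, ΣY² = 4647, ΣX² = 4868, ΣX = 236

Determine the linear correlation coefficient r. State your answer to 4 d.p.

0.0953

r = (nΣXY − ΣXΣY) / √[(nΣX² − (ΣX)²)(nΣY² − (ΣY)²)]
Numerator: 15×3991 − 236×249 = 1101
Denominator: √[(73020 − 55696)(69705 − 62001)] = √[17324 × 7704] = 11552.6662
r = 1101 / 11552.6662 ≈ 0.0953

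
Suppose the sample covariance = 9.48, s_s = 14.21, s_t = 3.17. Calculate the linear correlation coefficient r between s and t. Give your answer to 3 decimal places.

r = Cov(s,t) / (s_s · s_t) = 9.48 / (14.21 × 3.17)
  = 9.48 / 45.0457 ≈ 0.210

0.210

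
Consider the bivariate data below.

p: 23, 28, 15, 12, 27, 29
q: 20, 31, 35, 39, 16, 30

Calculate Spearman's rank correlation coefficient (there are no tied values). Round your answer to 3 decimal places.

-0.543

Rank p: 3, 5, 2, 1, 4, 6
Rank q: 2, 4, 5, 6, 1, 3
d = rank(p) − rank(q): 1, 1, -3, -5, 3, 3; Σd² = 54
ρ = 1 − 6Σd² / [n(n²−1)] = 1 − 6×54 / (6×35) = 1 − 324/210 ≈ -0.543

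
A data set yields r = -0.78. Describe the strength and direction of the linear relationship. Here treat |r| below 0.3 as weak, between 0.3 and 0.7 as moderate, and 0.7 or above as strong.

r = -0.78 < 0 so the relationship is negative.
|r| = 0.78, which falls in the strong range.

strong negative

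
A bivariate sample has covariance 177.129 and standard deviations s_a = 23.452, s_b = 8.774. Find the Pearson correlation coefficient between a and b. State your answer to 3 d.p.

r = Cov(a,b) / (s_a · s_b) = 177.129 / (23.452 × 8.774)
  = 177.129 / 205.7678 ≈ 0.861

0.861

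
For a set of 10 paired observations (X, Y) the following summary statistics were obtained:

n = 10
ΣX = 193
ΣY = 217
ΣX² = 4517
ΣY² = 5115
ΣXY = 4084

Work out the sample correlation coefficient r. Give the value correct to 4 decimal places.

r = (nΣXY − ΣXΣY) / √[(nΣX² − (ΣX)²)(nΣY² − (ΣY)²)]
Numerator: 10×4084 − 193×217 = -1041
Denominator: √[(45170 − 37249)(51150 − 47089)] = √[7921 × 4061] = 5671.6119
r = -1041 / 5671.6119 ≈ -0.1835

-0.1835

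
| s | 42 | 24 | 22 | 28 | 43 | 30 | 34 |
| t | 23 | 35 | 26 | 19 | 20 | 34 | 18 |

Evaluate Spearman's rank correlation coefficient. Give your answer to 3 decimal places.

Rank s: 6, 2, 1, 3, 7, 4, 5
Rank t: 4, 7, 5, 2, 3, 6, 1
d = rank(s) − rank(t): 2, -5, -4, 1, 4, -2, 4; Σd² = 82
ρ = 1 − 6Σd² / [n(n²−1)] = 1 − 6×82 / (7×48) = 1 − 492/336 ≈ -0.464

-0.464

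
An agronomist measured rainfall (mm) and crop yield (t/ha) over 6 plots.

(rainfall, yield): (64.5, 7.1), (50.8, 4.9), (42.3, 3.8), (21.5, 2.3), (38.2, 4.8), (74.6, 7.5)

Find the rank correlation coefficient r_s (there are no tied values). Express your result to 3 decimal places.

Rank rainfall: 5, 4, 3, 1, 2, 6
Rank yield: 5, 4, 2, 1, 3, 6
d = rank(rainfall) − rank(yield): 0, 0, 1, 0, -1, 0; Σd² = 2
ρ = 1 − 6Σd² / [n(n²−1)] = 1 − 6×2 / (6×35) = 1 − 12/210 ≈ 0.943

0.943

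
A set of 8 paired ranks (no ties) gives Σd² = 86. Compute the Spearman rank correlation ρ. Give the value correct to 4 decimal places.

ρ = 1 − 6Σd² / [n(n²−1)] = 1 − 6×86 / (8×63)
  = 1 − 516/504 = 1 − 1.02381 ≈ -0.0238

-0.0238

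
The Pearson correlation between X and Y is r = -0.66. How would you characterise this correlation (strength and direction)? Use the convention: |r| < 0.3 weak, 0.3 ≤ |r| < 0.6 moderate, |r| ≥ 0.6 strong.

r = -0.66 < 0 so the relationship is negative.
|r| = 0.66, which falls in the strong range.

strong negative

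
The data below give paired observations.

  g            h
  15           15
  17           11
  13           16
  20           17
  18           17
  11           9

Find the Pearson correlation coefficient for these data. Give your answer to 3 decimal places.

0.594

n = 6, Σg = 94, Σh = 85, Σg² = 1528, Σh² = 1261, Σgh = 1365
nΣgh − ΣgΣh = 8190 − 7990 = 200
nΣg² − (Σg)² = 9168 − 8836 = 332; nΣh² − (Σh)² = 7566 − 7225 = 341
r = 200 / √(332 × 341) = 200 / 336.4699 ≈ 0.594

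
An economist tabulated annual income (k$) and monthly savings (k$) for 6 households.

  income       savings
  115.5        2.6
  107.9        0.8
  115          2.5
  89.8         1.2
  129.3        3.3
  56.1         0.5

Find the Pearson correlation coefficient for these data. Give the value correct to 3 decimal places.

0.826

n = 6, Σx = 613.6, Σy = 10.9, Σx² = 66137.4, Σy² = 26.23, Σxy = 1236.62
nΣxy − ΣxΣy = 7419.72 − 6688.24 = 731.48
nΣx² − (Σx)² = 396824.4 − 376504.96 = 20319.44; nΣy² − (Σy)² = 157.38 − 118.81 = 38.57
r = 731.48 / √(20319.44 × 38.57) = 731.48 / 885.2801 ≈ 0.826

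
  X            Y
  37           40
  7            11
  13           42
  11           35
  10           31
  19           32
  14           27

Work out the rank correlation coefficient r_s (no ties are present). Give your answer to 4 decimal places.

0.5000

Rank X: 7, 1, 4, 3, 2, 6, 5
Rank Y: 6, 1, 7, 5, 3, 4, 2
d = rank(X) − rank(Y): 1, 0, -3, -2, -1, 2, 3; Σd² = 28
ρ = 1 − 6Σd² / [n(n²−1)] = 1 − 6×28 / (7×48) = 1 − 168/336 ≈ 0.5000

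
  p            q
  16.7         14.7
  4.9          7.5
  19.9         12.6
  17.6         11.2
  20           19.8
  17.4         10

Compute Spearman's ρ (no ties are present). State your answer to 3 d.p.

0.657

Rank p: 2, 1, 5, 4, 6, 3
Rank q: 5, 1, 4, 3, 6, 2
d = rank(p) − rank(q): -3, 0, 1, 1, 0, 1; Σd² = 12
ρ = 1 − 6Σd² / [n(n²−1)] = 1 − 6×12 / (6×35) = 1 − 72/210 ≈ 0.657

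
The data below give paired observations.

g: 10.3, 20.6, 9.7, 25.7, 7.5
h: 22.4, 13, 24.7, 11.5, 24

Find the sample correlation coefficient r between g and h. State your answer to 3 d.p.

-0.979

n = 5, Σg = 73.8, Σh = 95.6, Σg² = 1341.28, Σh² = 1989.1, Σgh = 1213.66
nΣgh − ΣgΣh = 6068.3 − 7055.28 = -986.98
nΣg² − (Σg)² = 6706.4 − 5446.44 = 1259.96; nΣh² − (Σh)² = 9945.5 − 9139.36 = 806.14
r = -986.98 / √(1259.96 × 806.14) = -986.98 / 1007.8215 ≈ -0.979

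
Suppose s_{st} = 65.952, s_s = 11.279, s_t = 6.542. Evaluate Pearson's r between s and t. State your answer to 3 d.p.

0.894

r = Cov(s,t) / (s_s · s_t) = 65.952 / (11.279 × 6.542)
  = 65.952 / 73.7872 ≈ 0.894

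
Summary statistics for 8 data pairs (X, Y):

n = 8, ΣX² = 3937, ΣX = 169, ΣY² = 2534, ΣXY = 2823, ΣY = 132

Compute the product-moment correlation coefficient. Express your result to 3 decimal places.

0.095

r = (nΣXY − ΣXΣY) / √[(nΣX² − (ΣX)²)(nΣY² − (ΣY)²)]
Numerator: 8×2823 − 169×132 = 276
Denominator: √[(31496 − 28561)(20272 − 17424)] = √[2935 × 2848] = 2891.1728
r = 276 / 2891.1728 ≈ 0.095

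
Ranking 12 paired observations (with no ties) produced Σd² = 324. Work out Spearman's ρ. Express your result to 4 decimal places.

-0.1329

ρ = 1 − 6Σd² / [n(n²−1)] = 1 − 6×324 / (12×143)
  = 1 − 1944/1716 = 1 − 1.13287 ≈ -0.1329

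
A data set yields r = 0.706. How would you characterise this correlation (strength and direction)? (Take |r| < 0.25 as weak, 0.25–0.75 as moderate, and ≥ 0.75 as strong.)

r = 0.706 > 0 so the relationship is positive.
|r| = 0.706, which falls in the moderate range.

moderate positive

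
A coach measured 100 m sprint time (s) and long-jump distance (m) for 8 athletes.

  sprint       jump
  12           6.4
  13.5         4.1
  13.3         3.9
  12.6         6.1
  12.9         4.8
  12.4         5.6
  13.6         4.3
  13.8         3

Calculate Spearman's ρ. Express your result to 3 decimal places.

-0.881

Rank sprint: 1, 6, 5, 3, 4, 2, 7, 8
Rank jump: 8, 3, 2, 7, 5, 6, 4, 1
d = rank(sprint) − rank(jump): -7, 3, 3, -4, -1, -4, 3, 7; Σd² = 158
ρ = 1 − 6Σd² / [n(n²−1)] = 1 − 6×158 / (8×63) = 1 − 948/504 ≈ -0.881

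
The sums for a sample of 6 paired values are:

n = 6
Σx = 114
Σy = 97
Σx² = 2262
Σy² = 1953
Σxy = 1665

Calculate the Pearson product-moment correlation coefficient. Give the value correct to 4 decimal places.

-0.9261

r = (nΣxy − ΣxΣy) / √[(nΣx² − (Σx)²)(nΣy² − (Σy)²)]
Numerator: 6×1665 − 114×97 = -1068
Denominator: √[(13572 − 12996)(11718 − 9409)] = √[576 × 2309] = 1153.2493
r = -1068 / 1153.2493 ≈ -0.9261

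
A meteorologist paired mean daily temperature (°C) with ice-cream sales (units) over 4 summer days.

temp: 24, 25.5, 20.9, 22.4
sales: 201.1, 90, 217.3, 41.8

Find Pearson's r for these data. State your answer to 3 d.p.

-0.325

n = 4, Σx = 92.8, Σy = 550.2, Σx² = 2164.82, Σy² = 97507.74, Σxy = 12599.29
nΣxy − ΣxΣy = 50397.16 − 51058.56 = -661.4
nΣx² − (Σx)² = 8659.28 − 8611.84 = 47.44; nΣy² − (Σy)² = 390030.96 − 302720.04 = 87310.92
r = -661.4 / √(47.44 × 87310.92) = -661.4 / 2035.1978 ≈ -0.325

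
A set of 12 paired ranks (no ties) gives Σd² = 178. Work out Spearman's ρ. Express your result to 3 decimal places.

ρ = 1 − 6Σd² / [n(n²−1)] = 1 − 6×178 / (12×143)
  = 1 − 1068/1716 = 1 − 0.6224 ≈ 0.378

0.378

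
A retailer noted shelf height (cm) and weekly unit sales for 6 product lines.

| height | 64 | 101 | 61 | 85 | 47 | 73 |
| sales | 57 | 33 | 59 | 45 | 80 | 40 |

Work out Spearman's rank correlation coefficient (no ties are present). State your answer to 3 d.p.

Rank height: 3, 6, 2, 5, 1, 4
Rank sales: 4, 1, 5, 3, 6, 2
d = rank(height) − rank(sales): -1, 5, -3, 2, -5, 2; Σd² = 68
ρ = 1 − 6Σd² / [n(n²−1)] = 1 − 6×68 / (6×35) = 1 − 408/210 ≈ -0.943

-0.943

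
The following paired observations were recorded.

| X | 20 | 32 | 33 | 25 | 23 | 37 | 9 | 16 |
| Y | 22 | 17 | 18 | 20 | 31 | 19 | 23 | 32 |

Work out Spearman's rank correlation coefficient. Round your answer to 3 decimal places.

Rank X: 3, 6, 7, 5, 4, 8, 1, 2
Rank Y: 5, 1, 2, 4, 7, 3, 6, 8
d = rank(X) − rank(Y): -2, 5, 5, 1, -3, 5, -5, -6; Σd² = 150
ρ = 1 − 6Σd² / [n(n²−1)] = 1 − 6×150 / (8×63) = 1 − 900/504 ≈ -0.786

-0.786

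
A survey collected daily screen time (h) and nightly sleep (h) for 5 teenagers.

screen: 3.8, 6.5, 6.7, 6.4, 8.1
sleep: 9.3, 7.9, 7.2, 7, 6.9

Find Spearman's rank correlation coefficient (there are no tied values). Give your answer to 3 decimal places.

Rank screen: 1, 3, 4, 2, 5
Rank sleep: 5, 4, 3, 2, 1
d = rank(screen) − rank(sleep): -4, -1, 1, 0, 4; Σd² = 34
ρ = 1 − 6Σd² / [n(n²−1)] = 1 − 6×34 / (5×24) = 1 − 204/120 ≈ -0.700

-0.700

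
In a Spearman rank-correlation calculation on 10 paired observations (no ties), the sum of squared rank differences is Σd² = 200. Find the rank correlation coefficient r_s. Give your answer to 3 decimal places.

-0.212

ρ = 1 − 6Σd² / [n(n²−1)] = 1 − 6×200 / (10×99)
  = 1 − 1200/990 = 1 − 1.2121 ≈ -0.212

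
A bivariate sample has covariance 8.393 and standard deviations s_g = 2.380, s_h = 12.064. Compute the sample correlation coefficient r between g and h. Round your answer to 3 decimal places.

0.292

r = Cov(g,h) / (s_g · s_h) = 8.393 / (2.380 × 12.064)
  = 8.393 / 28.7123 ≈ 0.292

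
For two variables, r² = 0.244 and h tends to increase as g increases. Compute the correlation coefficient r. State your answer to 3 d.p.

|r| = √0.244 = 0.494
The association is positive, so r = 0.494.

0.494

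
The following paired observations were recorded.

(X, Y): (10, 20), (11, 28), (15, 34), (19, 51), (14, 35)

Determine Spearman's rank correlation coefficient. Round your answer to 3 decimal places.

0.900

Rank X: 1, 2, 4, 5, 3
Rank Y: 1, 2, 3, 5, 4
d = rank(X) − rank(Y): 0, 0, 1, 0, -1; Σd² = 2
ρ = 1 − 6Σd² / [n(n²−1)] = 1 − 6×2 / (5×24) = 1 − 12/120 ≈ 0.900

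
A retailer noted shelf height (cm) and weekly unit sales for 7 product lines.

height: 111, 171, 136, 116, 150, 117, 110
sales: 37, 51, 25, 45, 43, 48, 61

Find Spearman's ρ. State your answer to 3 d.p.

Rank height: 2, 7, 5, 3, 6, 4, 1
Rank sales: 2, 6, 1, 4, 3, 5, 7
d = rank(height) − rank(sales): 0, 1, 4, -1, 3, -1, -6; Σd² = 64
ρ = 1 − 6Σd² / [n(n²−1)] = 1 − 6×64 / (7×48) = 1 − 384/336 ≈ -0.143

-0.143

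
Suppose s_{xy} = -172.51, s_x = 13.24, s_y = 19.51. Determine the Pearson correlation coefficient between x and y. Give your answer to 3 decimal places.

-0.668

r = Cov(x,y) / (s_x · s_y) = -172.51 / (13.24 × 19.51)
  = -172.51 / 258.3124 ≈ -0.668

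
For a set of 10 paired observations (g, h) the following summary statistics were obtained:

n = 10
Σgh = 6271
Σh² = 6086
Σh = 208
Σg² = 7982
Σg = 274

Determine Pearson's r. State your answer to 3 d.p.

r = (nΣgh − ΣgΣh) / √[(nΣg² − (Σg)²)(nΣh² − (Σh)²)]
Numerator: 10×6271 − 274×208 = 5718
Denominator: √[(79820 − 75076)(60860 − 43264)] = √[4744 × 17596] = 9136.4886
r = 5718 / 9136.4886 ≈ 0.626

0.626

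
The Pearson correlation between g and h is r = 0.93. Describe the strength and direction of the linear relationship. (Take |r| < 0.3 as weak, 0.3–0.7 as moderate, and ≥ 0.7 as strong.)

r = 0.93 > 0 so the relationship is positive.
|r| = 0.93, which falls in the strong range.

strong positive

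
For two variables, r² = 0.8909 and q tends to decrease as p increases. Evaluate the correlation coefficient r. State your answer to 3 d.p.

|r| = √0.8909 = 0.944
The association is negative, so r = −0.944.

-0.944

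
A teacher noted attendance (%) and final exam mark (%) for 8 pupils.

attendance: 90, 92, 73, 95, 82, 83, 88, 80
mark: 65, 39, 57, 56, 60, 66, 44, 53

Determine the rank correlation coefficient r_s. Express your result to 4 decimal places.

-0.2381

Rank attendance: 6, 7, 1, 8, 3, 4, 5, 2
Rank mark: 7, 1, 5, 4, 6, 8, 2, 3
d = rank(attendance) − rank(mark): -1, 6, -4, 4, -3, -4, 3, -1; Σd² = 104
ρ = 1 − 6Σd² / [n(n²−1)] = 1 − 6×104 / (8×63) = 1 − 624/504 ≈ -0.2381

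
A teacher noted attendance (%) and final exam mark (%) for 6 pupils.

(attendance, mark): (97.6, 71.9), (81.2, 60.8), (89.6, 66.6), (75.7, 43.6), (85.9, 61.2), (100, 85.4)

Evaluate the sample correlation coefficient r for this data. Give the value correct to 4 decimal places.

0.9458

n = 6, Σx = 530, Σy = 389.5, Σx² = 47256.66, Σy² = 26241.37, Σxy = 35019.36
nΣxy − ΣxΣy = 210116.16 − 206435 = 3681.16
nΣx² − (Σx)² = 283539.96 − 280900 = 2639.96; nΣy² − (Σy)² = 157448.22 − 151710.25 = 5737.97
r = 3681.16 / √(2639.96 × 5737.97) = 3681.16 / 3892.0446 ≈ 0.9458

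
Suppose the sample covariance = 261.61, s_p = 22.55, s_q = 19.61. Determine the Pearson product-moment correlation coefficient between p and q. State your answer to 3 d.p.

0.592

r = Cov(p,q) / (s_p · s_q) = 261.61 / (22.55 × 19.61)
  = 261.61 / 442.2055 ≈ 0.592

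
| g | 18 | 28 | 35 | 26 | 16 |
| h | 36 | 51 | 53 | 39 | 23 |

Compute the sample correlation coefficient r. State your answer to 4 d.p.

n = 5, Σg = 123, Σh = 202, Σg² = 3265, Σh² = 8756, Σgh = 5313
nΣgh − ΣgΣh = 26565 − 24846 = 1719
nΣg² − (Σg)² = 16325 − 15129 = 1196; nΣh² − (Σh)² = 43780 − 40804 = 2976
r = 1719 / √(1196 × 2976) = 1719 / 1886.6097 ≈ 0.9112

0.9112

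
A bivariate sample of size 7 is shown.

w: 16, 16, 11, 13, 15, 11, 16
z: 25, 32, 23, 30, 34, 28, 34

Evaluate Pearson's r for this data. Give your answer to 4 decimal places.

n = 7, Σw = 98, Σz = 206, Σw² = 1404, Σz² = 6174, Σwz = 2917
nΣwz − ΣwΣz = 20419 − 20188 = 231
nΣw² − (Σw)² = 9828 − 9604 = 224; nΣz² − (Σz)² = 43218 − 42436 = 782
r = 231 / √(224 × 782) = 231 / 418.5308 ≈ 0.5519

0.5519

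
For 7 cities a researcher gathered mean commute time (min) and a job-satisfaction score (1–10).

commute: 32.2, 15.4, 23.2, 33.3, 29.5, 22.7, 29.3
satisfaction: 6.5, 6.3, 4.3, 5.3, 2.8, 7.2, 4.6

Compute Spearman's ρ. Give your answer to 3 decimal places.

Rank commute: 6, 1, 3, 7, 5, 2, 4
Rank satisfaction: 6, 5, 2, 4, 1, 7, 3
d = rank(commute) − rank(satisfaction): 0, -4, 1, 3, 4, -5, 1; Σd² = 68
ρ = 1 − 6Σd² / [n(n²−1)] = 1 − 6×68 / (7×48) = 1 − 408/336 ≈ -0.214

-0.214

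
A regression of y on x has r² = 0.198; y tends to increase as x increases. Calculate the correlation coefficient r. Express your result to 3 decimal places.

|r| = √0.198 = 0.445
The association is positive, so r = 0.445.

0.445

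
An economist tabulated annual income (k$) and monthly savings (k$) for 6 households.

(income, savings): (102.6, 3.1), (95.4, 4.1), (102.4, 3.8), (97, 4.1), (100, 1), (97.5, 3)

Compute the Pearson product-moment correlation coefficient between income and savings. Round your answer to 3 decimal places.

-0.300

n = 6, Σx = 594.9, Σy = 19.1, Σx² = 59028.93, Σy² = 67.67, Σxy = 1888.52
nΣxy − ΣxΣy = 11331.12 − 11362.59 = -31.47
nΣx² − (Σx)² = 354173.58 − 353906.01 = 267.57; nΣy² − (Σy)² = 406.02 − 364.81 = 41.21
r = -31.47 / √(267.57 × 41.21) = -31.47 / 105.0074 ≈ -0.300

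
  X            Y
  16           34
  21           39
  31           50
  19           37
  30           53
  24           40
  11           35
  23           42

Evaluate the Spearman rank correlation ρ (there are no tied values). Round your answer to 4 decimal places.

Rank X: 2, 4, 8, 3, 7, 6, 1, 5
Rank Y: 1, 4, 7, 3, 8, 5, 2, 6
d = rank(X) − rank(Y): 1, 0, 1, 0, -1, 1, -1, -1; Σd² = 6
ρ = 1 − 6Σd² / [n(n²−1)] = 1 − 6×6 / (8×63) = 1 − 36/504 ≈ 0.9286

0.9286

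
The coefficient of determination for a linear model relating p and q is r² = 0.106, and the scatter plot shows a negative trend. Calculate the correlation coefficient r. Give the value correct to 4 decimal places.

-0.3256

|r| = √0.106 = 0.3256
The association is negative, so r = −0.3256.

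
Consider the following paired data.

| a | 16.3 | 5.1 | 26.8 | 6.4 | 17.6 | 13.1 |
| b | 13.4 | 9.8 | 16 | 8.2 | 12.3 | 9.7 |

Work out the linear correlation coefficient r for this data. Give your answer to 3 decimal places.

n = 6, Σa = 85.3, Σb = 69.4, Σa² = 1532.27, Σb² = 844.22, Σab = 1093.23
nΣab − ΣaΣb = 6559.38 − 5919.82 = 639.56
nΣa² − (Σa)² = 9193.62 − 7276.09 = 1917.53; nΣb² − (Σb)² = 5065.32 − 4816.36 = 248.96
r = 639.56 / √(1917.53 × 248.96) = 639.56 / 690.9329 ≈ 0.926

0.926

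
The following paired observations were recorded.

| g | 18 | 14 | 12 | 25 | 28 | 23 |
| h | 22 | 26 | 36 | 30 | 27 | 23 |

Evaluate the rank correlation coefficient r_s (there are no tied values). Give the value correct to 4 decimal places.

-0.0857

Rank g: 3, 2, 1, 5, 6, 4
Rank h: 1, 3, 6, 5, 4, 2
d = rank(g) − rank(h): 2, -1, -5, 0, 2, 2; Σd² = 38
ρ = 1 − 6Σd² / [n(n²−1)] = 1 − 6×38 / (6×35) = 1 − 228/210 ≈ -0.0857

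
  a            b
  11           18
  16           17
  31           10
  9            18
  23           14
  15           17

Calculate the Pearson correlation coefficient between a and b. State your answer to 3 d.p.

n = 6, Σa = 105, Σb = 94, Σa² = 2173, Σb² = 1522, Σab = 1519
nΣab − ΣaΣb = 9114 − 9870 = -756
nΣa² − (Σa)² = 13038 − 11025 = 2013; nΣb² − (Σb)² = 9132 − 8836 = 296
r = -756 / √(2013 × 296) = -756 / 771.9119 ≈ -0.979

-0.979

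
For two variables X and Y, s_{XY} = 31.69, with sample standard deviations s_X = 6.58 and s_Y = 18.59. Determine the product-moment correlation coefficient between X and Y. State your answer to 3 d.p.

0.259

r = Cov(X,Y) / (s_X · s_Y) = 31.69 / (6.58 × 18.59)
  = 31.69 / 122.3222 ≈ 0.259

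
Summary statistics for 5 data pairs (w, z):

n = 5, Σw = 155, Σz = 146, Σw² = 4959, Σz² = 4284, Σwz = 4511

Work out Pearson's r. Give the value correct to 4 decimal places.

-0.2650

r = (nΣwz − ΣwΣz) / √[(nΣw² − (Σw)²)(nΣz² − (Σz)²)]
Numerator: 5×4511 − 155×146 = -75
Denominator: √[(24795 − 24025)(21420 − 21316)] = √[770 × 104] = 282.9841
r = -75 / 282.9841 ≈ -0.2650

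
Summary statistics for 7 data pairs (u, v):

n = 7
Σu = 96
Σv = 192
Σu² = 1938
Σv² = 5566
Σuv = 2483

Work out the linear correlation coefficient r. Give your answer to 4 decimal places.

r = (nΣuv − ΣuΣv) / √[(nΣu² − (Σu)²)(nΣv² − (Σv)²)]
Numerator: 7×2483 − 96×192 = -1051
Denominator: √[(13566 − 9216)(38962 − 36864)] = √[4350 × 2098] = 3020.9767
r = -1051 / 3020.9767 ≈ -0.3479

-0.3479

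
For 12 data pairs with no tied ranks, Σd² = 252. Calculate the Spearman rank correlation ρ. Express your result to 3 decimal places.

0.119

ρ = 1 − 6Σd² / [n(n²−1)] = 1 − 6×252 / (12×143)
  = 1 − 1512/1716 = 1 − 0.8811 ≈ 0.119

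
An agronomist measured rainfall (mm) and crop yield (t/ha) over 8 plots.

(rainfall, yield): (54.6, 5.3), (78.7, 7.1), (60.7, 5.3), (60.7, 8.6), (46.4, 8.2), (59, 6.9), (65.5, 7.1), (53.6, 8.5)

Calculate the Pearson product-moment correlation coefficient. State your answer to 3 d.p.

-0.163

n = 8, Σx = 479.2, Σy = 57, Σx² = 29341, Σy² = 418.06, Σxy = 3400.11
nΣxy − ΣxΣy = 27200.88 − 27314.4 = -113.52
nΣx² − (Σx)² = 234728 − 229632.64 = 5095.36; nΣy² − (Σy)² = 3344.48 − 3249 = 95.48
r = -113.52 / √(5095.36 × 95.48) = -113.52 / 697.4991 ≈ -0.163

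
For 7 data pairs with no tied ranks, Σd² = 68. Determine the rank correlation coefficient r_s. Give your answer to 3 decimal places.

-0.214

ρ = 1 − 6Σd² / [n(n²−1)] = 1 − 6×68 / (7×48)
  = 1 − 408/336 = 1 − 1.2143 ≈ -0.214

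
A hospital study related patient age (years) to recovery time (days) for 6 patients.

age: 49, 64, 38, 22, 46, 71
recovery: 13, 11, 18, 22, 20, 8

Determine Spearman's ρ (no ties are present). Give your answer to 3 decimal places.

Rank age: 4, 5, 2, 1, 3, 6
Rank recovery: 3, 2, 4, 6, 5, 1
d = rank(age) − rank(recovery): 1, 3, -2, -5, -2, 5; Σd² = 68
ρ = 1 − 6Σd² / [n(n²−1)] = 1 − 6×68 / (6×35) = 1 − 408/210 ≈ -0.943

-0.943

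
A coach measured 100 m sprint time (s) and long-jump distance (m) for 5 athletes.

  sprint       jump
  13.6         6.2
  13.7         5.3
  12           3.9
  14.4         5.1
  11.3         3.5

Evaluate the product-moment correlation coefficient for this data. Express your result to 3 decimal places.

0.832

n = 5, Σx = 65, Σy = 24, Σx² = 851.7, Σy² = 120, Σxy = 316.72
nΣxy − ΣxΣy = 1583.6 − 1560 = 23.6
nΣx² − (Σx)² = 4258.5 − 4225 = 33.5; nΣy² − (Σy)² = 600 − 576 = 24
r = 23.6 / √(33.5 × 24) = 23.6 / 28.3549 ≈ 0.832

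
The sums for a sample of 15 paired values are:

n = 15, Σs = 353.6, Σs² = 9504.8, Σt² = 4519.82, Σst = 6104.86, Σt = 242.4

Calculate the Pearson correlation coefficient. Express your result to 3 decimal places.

0.465

r = (nΣst − ΣsΣt) / √[(nΣs² − (Σs)²)(nΣt² − (Σt)²)]
Numerator: 15×6104.86 − 353.6×242.4 = 5860.26
Denominator: √[(142572 − 125032.96)(67797.3 − 58757.76)] = √[17539.04 × 9039.54] = 12591.4596
r = 5860.26 / 12591.4596 ≈ 0.465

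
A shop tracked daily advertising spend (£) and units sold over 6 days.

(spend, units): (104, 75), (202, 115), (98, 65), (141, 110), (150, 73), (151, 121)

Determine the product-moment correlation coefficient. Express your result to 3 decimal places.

n = 6, Σx = 846, Σy = 559, Σx² = 126406, Σy² = 55145, Σxy = 82131
nΣxy − ΣxΣy = 492786 − 472914 = 19872
nΣx² − (Σx)² = 758436 − 715716 = 42720; nΣy² − (Σy)² = 330870 − 312481 = 18389
r = 19872 / √(42720 × 18389) = 19872 / 28028.1658 ≈ 0.709

0.709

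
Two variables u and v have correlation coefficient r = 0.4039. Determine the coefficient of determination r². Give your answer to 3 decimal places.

r² = (0.4039)² = 0.163

0.163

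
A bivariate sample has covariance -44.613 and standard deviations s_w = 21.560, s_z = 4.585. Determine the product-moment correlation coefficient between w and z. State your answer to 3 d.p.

-0.451

r = Cov(w,z) / (s_w · s_z) = -44.613 / (21.560 × 4.585)
  = -44.613 / 98.8526 ≈ -0.451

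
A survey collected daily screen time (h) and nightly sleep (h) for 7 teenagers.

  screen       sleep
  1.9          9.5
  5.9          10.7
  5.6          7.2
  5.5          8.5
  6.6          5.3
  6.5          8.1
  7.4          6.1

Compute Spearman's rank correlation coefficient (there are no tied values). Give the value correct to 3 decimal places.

-0.679

Rank screen: 1, 4, 3, 2, 6, 5, 7
Rank sleep: 6, 7, 3, 5, 1, 4, 2
d = rank(screen) − rank(sleep): -5, -3, 0, -3, 5, 1, 5; Σd² = 94
ρ = 1 − 6Σd² / [n(n²−1)] = 1 − 6×94 / (7×48) = 1 − 564/336 ≈ -0.679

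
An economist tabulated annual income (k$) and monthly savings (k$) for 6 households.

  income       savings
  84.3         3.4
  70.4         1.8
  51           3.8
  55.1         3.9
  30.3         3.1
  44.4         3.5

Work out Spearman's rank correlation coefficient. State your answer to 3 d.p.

-0.086

Rank income: 6, 5, 3, 4, 1, 2
Rank savings: 3, 1, 5, 6, 2, 4
d = rank(income) − rank(savings): 3, 4, -2, -2, -1, -2; Σd² = 38
ρ = 1 − 6Σd² / [n(n²−1)] = 1 − 6×38 / (6×35) = 1 − 228/210 ≈ -0.086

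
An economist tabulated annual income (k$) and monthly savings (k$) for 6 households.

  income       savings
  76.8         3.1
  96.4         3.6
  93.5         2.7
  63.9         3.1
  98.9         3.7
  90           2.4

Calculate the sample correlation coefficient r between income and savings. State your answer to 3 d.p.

n = 6, Σx = 519.5, Σy = 18.6, Σx² = 45897.87, Σy² = 58.92, Σxy = 1617.59
nΣxy − ΣxΣy = 9705.54 − 9662.7 = 42.84
nΣx² − (Σx)² = 275387.22 − 269880.25 = 5506.97; nΣy² − (Σy)² = 353.52 − 345.96 = 7.56
r = 42.84 / √(5506.97 × 7.56) = 42.84 / 204.0409 ≈ 0.210

0.210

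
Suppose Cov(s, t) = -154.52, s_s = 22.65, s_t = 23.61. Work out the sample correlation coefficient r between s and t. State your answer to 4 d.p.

r = Cov(s,t) / (s_s · s_t) = -154.52 / (22.65 × 23.61)
  = -154.52 / 534.7665 ≈ -0.2889

-0.2889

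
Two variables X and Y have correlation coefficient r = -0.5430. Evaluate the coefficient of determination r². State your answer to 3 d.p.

r² = (-0.5430)² = 0.295

0.295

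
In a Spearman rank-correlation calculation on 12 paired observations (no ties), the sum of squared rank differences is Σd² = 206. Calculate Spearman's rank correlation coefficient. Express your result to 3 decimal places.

ρ = 1 − 6Σd² / [n(n²−1)] = 1 − 6×206 / (12×143)
  = 1 − 1236/1716 = 1 − 0.7203 ≈ 0.280

0.280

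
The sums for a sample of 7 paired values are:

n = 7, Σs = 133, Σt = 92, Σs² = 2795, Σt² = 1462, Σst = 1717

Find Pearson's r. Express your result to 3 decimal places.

-0.119

r = (nΣst − ΣsΣt) / √[(nΣs² − (Σs)²)(nΣt² − (Σt)²)]
Numerator: 7×1717 − 133×92 = -217
Denominator: √[(19565 − 17689)(10234 − 8464)] = √[1876 × 1770] = 1822.2294
r = -217 / 1822.2294 ≈ -0.119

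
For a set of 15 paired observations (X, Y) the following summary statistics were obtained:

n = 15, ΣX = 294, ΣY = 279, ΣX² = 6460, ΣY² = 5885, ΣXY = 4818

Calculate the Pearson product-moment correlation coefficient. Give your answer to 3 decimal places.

r = (nΣXY − ΣXΣY) / √[(nΣX² − (ΣX)²)(nΣY² − (ΣY)²)]
Numerator: 15×4818 − 294×279 = -9756
Denominator: √[(96900 − 86436)(88275 − 77841)] = √[10464 × 10434] = 10448.9892
r = -9756 / 10448.9892 ≈ -0.934

-0.934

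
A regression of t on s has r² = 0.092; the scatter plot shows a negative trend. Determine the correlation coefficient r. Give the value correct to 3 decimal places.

|r| = √0.092 = 0.303
The association is negative, so r = −0.303.

-0.303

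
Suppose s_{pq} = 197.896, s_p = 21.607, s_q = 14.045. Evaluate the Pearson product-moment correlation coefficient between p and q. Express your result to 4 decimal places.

0.6521

r = Cov(p,q) / (s_p · s_q) = 197.896 / (21.607 × 14.045)
  = 197.896 / 303.4703 ≈ 0.6521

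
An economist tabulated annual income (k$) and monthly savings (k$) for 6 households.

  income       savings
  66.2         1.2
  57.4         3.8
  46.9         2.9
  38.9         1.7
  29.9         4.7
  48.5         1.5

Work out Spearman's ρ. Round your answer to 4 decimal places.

-0.6000

Rank income: 6, 5, 3, 2, 1, 4
Rank savings: 1, 5, 4, 3, 6, 2
d = rank(income) − rank(savings): 5, 0, -1, -1, -5, 2; Σd² = 56
ρ = 1 − 6Σd² / [n(n²−1)] = 1 − 6×56 / (6×35) = 1 − 336/210 ≈ -0.6000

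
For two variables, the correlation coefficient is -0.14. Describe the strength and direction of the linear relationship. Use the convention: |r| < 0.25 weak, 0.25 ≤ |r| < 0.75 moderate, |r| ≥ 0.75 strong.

r = -0.14 < 0 so the relationship is negative.
|r| = 0.14, which falls in the weak range.

weak negative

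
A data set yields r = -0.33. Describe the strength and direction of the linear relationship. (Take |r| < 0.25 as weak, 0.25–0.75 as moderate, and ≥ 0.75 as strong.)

r = -0.33 < 0 so the relationship is negative.
|r| = 0.33, which falls in the moderate range.

moderate negative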